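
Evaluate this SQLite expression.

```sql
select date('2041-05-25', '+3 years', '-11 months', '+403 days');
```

2044-08-01

Adding +3 years to 2041-05-25 gives 2044-05-25.
Adding -11 months to 2044-05-25 gives 2043-06-25.
Applying '+403 days' to 2043-06-25: counting 403 days forward gives 2044-08-01.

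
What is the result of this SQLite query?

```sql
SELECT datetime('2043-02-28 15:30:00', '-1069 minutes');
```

2043-02-27 21:41:00

1069 minutes = 17h 49m; -1069 minutes from 2043-02-28 15:30:00 is 2043-02-27 21:41:00 (crosses midnight).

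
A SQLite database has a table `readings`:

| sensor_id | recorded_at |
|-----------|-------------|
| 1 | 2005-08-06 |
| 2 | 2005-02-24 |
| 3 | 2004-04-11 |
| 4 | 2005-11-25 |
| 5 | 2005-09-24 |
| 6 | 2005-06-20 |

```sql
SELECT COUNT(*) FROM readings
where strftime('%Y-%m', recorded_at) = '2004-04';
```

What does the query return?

1

Rows with year-month 2004-04: 2004-04-11 → 1.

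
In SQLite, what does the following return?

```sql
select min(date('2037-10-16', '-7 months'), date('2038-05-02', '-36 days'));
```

2037-03-16

date('2037-10-16', '-7 months') → 2037-03-16.
date('2038-05-02', '-36 days') → 2038-03-27.
Earlier of the two is 2037-03-16.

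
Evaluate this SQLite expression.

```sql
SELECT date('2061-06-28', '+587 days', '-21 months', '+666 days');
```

2063-03-02

Applying '+587 days' to 2061-06-28: counting 587 days forward gives 2063-02-05.
Adding -21 months to 2063-02-05 gives 2061-05-05.
Applying '+666 days' to 2061-05-05: counting 666 days forward gives 2063-03-02.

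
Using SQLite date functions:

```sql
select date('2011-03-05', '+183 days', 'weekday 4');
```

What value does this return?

2011-09-08

Applying '+183 days' to 2011-03-05: counting 183 days forward gives 2011-09-04.
`weekday 4` advances to the next Thursday; 2011-09-04 is a Sunday, so it moves forward to 2011-09-08.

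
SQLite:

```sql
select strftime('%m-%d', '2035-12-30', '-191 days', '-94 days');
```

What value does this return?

03-20

First apply '-191 days', '-94 days': 2035-12-30 → 2035-03-20.
`%m-%d` extracts the month-day: 03-20.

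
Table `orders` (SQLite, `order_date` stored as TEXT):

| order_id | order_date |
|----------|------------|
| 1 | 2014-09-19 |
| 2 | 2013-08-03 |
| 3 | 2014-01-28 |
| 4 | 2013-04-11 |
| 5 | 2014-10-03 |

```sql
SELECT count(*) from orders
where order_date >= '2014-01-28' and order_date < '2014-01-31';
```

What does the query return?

Rows in [2014-01-28, 2014-01-31): 2014-01-28 → 1 row.

1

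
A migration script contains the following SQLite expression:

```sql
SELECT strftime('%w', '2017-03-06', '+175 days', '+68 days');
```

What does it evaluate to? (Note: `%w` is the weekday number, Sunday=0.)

First apply '+175 days', '+68 days': 2017-03-06 → 2017-11-04.
2017-11-04 is a Saturday; with Sunday=0 that is 6.

6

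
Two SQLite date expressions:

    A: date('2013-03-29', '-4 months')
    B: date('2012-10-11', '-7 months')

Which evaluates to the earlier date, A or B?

A = 2012-11-29.
B = 2012-03-11.
B is earlier.

B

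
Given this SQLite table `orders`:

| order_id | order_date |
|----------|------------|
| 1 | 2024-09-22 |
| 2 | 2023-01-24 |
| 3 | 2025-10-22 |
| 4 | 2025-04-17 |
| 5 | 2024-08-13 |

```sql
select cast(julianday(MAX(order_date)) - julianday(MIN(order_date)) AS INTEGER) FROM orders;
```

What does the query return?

MIN = 2023-01-24, MAX = 2025-10-22.
7 days remain in January 2023 after the 24th (31 − 24).
Full months from February 2023 through September 2025 contribute their day counts.
Then 22 days into October 2025.
Total: 7 + 28 + 31 + 30 + 31 + 30 + 31 + 31 + 30 + 31 + 30 + 31 + 31 + 29 + 31 + 30 + 31 + 30 + 31 + 31 + 30 + 31 + 30 + 31 + 31 + 28 + 31 + 30 + 31 + 30 + 31 + 31 + 30 + 22 = 1002.

1002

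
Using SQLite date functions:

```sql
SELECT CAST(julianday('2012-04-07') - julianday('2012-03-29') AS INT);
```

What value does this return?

2 days remain in March 2012 after the 29th (31 − 29).
Then 7 days into April 2012.
Total: 2 + 7 = 9.

9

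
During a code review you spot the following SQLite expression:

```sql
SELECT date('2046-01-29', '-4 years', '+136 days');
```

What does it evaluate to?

2042-06-14

Adding -4 years to 2046-01-29 gives 2042-01-29.
Applying '+136 days' to 2042-01-29: counting 136 days forward gives 2042-06-14.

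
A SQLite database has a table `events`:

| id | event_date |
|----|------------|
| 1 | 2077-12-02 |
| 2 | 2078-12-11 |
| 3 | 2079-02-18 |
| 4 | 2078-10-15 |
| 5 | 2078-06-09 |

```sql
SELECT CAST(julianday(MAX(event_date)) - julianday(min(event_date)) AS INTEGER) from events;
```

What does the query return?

443

MIN = 2077-12-02, MAX = 2079-02-18.
29 days remain in December 2077 after the 2nd (31 − 2).
Full months from January 2078 through January 2079 contribute their day counts.
Then 18 days into February 2079.
Total: 29 + 31 + 28 + 31 + 30 + 31 + 30 + 31 + 31 + 30 + 31 + 30 + 31 + 31 + 18 = 443.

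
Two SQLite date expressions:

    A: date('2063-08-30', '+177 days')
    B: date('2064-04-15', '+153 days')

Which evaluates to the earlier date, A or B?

A = 2064-02-23.
B = 2064-09-15.
A is earlier.

A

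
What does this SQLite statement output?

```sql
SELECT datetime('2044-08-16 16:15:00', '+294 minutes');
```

294 minutes = 4h 54m; +294 minutes from 2044-08-16 16:15:00 is 2044-08-16 21:09:00.

2044-08-16 21:09:00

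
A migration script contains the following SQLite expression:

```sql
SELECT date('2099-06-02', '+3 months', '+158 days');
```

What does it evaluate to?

Adding +3 months to 2099-06-02 gives 2099-09-02.
Applying '+158 days' to 2099-09-02: counting 158 days forward gives 2100-02-07.

2100-02-07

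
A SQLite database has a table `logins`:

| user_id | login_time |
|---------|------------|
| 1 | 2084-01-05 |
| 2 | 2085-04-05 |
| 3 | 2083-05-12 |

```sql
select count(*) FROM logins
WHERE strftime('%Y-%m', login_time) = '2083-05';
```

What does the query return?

Rows with year-month 2083-05: 2083-05-12 → 1.

1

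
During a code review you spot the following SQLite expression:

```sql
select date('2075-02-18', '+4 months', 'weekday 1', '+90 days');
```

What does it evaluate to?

2075-09-22

Adding +4 months to 2075-02-18 gives 2075-06-18.
`weekday 1` advances to the next Monday; 2075-06-18 is a Tuesday, so it moves forward to 2075-06-24.
Applying '+90 days' to 2075-06-24: counting 90 days forward gives 2075-09-22.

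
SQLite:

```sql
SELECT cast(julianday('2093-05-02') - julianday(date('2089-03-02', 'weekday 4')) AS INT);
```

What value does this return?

1521

`weekday 4` advances to the next Thursday; 2089-03-02 is a Wednesday, so it moves forward to 2089-03-03.
28 days remain in March 2089 after the 3rd (31 − 3).
Full months from April 2089 through April 2093 contribute their day counts.
Then 2 days into May 2093.
Total: 28 + 30 + 31 + 30 + 31 + 31 + 30 + 31 + 30 + 31 + 31 + 28 + 31 + 30 + 31 + 30 + 31 + 31 + 30 + 31 + 30 + 31 + 31 + 28 + 31 + 30 + 31 + 30 + 31 + 31 + 30 + 31 + 30 + 31 + 31 + 29 + 31 + 30 + 31 + 30 + 31 + 31 + 30 + 31 + 30 + 31 + 31 + 28 + 31 + 30 + 2 = 1521.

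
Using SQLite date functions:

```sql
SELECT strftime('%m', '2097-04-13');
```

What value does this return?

04

`%m` extracts the 2-digit month (01-12): 04.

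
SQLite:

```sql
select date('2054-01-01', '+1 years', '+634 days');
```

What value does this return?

Adding +1 year to 2054-01-01 gives 2055-01-01.
Applying '+634 days' to 2055-01-01: counting 634 days forward gives 2056-09-26.

2056-09-26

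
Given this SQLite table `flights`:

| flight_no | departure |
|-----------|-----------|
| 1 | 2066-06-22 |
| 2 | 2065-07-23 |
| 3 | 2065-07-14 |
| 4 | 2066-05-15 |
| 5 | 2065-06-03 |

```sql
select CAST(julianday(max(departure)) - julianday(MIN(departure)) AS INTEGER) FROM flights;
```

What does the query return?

MIN = 2065-06-03, MAX = 2066-06-22.
27 days remain in June 2065 after the 3rd (30 − 3).
Full months from July 2065 through May 2066 contribute their day counts.
Then 22 days into June 2066.
Total: 27 + 31 + 31 + 30 + 31 + 30 + 31 + 31 + 28 + 31 + 30 + 31 + 22 = 384.

384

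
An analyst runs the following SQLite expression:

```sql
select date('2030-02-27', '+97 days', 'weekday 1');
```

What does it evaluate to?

2030-06-10

Applying '+97 days' to 2030-02-27: counting 97 days forward gives 2030-06-04.
`weekday 1` advances to the next Monday; 2030-06-04 is a Tuesday, so it moves forward to 2030-06-10.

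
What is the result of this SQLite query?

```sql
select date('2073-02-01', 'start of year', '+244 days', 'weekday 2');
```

2073-09-05

`start of year` rewinds 2073-02-01 to 2073-01-01.
Applying '+244 days' to 2073-01-01: counting 244 days forward gives 2073-09-02.
`weekday 2` advances to the next Tuesday; 2073-09-02 is a Saturday, so it moves forward to 2073-09-05.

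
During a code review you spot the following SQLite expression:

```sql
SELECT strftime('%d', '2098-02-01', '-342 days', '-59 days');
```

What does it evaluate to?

First apply '-342 days', '-59 days': 2098-02-01 → 2096-12-27.
`%d` extracts the 2-digit day of month: 27.

27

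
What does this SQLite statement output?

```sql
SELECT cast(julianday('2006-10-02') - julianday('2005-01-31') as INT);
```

0 days remain in January 2005 after the 31st (31 − 31).
Full months from February 2005 through September 2006 contribute their day counts.
Then 2 days into October 2006.
Total: 0 + 28 + 31 + 30 + 31 + 30 + 31 + 31 + 30 + 31 + 30 + 31 + 31 + 28 + 31 + 30 + 31 + 30 + 31 + 31 + 30 + 2 = 609.

609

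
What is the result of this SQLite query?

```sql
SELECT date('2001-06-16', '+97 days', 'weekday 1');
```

2001-09-24

Applying '+97 days' to 2001-06-16: counting 97 days forward gives 2001-09-21.
`weekday 1` advances to the next Monday; 2001-09-21 is a Friday, so it moves forward to 2001-09-24.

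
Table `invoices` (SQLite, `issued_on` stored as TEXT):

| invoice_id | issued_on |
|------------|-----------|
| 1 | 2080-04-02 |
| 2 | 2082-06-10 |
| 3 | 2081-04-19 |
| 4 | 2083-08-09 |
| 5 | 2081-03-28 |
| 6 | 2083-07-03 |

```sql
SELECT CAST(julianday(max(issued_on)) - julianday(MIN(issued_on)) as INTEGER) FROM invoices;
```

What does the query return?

1224

MIN = 2080-04-02, MAX = 2083-08-09.
28 days remain in April 2080 after the 2nd (30 − 2).
Full months from May 2080 through July 2083 contribute their day counts.
Then 9 days into August 2083.
Total: 28 + 31 + 30 + 31 + 31 + 30 + 31 + 30 + 31 + 31 + 28 + 31 + 30 + 31 + 30 + 31 + 31 + 30 + 31 + 30 + 31 + 31 + 28 + 31 + 30 + 31 + 30 + 31 + 31 + 30 + 31 + 30 + 31 + 31 + 28 + 31 + 30 + 31 + 30 + 31 + 9 = 1224.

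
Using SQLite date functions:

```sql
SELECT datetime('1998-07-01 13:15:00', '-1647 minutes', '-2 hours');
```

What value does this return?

1998-06-30 07:48:00

1647 minutes = 27h 27m; -1647 minutes from 1998-07-01 13:15:00 is 1998-06-30 09:48:00 (crosses midnight).
-2 hours from 1998-06-30 09:48:00 is 1998-06-30 07:48:00.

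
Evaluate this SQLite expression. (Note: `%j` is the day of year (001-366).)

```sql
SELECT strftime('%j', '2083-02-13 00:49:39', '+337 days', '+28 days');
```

First apply '+337 days', '+28 days': 2083-02-13 00:49:39 → 2084-02-13 00:49:39.
Day-of-year for 2084-02-13: days since 2084-01-01 inclusive = 44, zero-padded to 044.

044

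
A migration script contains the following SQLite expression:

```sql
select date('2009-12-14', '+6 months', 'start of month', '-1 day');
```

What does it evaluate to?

2010-05-31

Adding +6 months to 2009-12-14 gives 2010-06-14.
`start of month` rewinds 2010-06-14 to 2010-06-01.
Going back 1 day from 2010-06-01 reaches 2010-05-31 (last day of May, 31 days).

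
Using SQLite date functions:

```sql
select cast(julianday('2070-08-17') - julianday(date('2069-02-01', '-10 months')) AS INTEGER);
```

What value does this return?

868

Adding -10 months to 2069-02-01 gives 2068-04-01.
29 days remain in April 2068 after the 1st (30 − 1).
Full months from May 2068 through July 2070 contribute their day counts.
Then 17 days into August 2070.
Total: 29 + 31 + 30 + 31 + 31 + 30 + 31 + 30 + 31 + 31 + 28 + 31 + 30 + 31 + 30 + 31 + 31 + 30 + 31 + 30 + 31 + 31 + 28 + 31 + 30 + 31 + 30 + 31 + 17 = 868.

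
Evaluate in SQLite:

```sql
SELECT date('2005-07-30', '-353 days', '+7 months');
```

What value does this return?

Applying '-353 days' to 2005-07-30: counting 353 days back gives 2004-08-11.
Adding +7 months to 2004-08-11 gives 2005-03-11.

2005-03-11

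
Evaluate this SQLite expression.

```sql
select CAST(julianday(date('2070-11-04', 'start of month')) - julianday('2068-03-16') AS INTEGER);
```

960

`start of month` rewinds 2070-11-04 to 2070-11-01.
15 days remain in March 2068 after the 16th (31 − 16).
Full months from April 2068 through October 2070 contribute their day counts.
Then 1 day into November 2070.
Total: 15 + 30 + 31 + 30 + 31 + 31 + 30 + 31 + 30 + 31 + 31 + 28 + 31 + 30 + 31 + 30 + 31 + 31 + 30 + 31 + 30 + 31 + 31 + 28 + 31 + 30 + 31 + 30 + 31 + 31 + 30 + 31 + 1 = 960.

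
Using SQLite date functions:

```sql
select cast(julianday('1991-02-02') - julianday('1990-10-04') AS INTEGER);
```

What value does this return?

121

27 days remain in October 1990 after the 4th (31 − 4).
November 1990: 30 days.
December 1990: 31 days.
January 1991: 31 days.
Then 2 days into February 1991.
Total: 27 + 30 + 31 + 31 + 2 = 121.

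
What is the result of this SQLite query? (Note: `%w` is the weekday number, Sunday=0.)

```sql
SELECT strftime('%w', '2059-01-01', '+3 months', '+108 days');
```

5

First apply '+3 months', '+108 days': 2059-01-01 → 2059-07-18.
2059-07-18 is a Friday; with Sunday=0 that is 5.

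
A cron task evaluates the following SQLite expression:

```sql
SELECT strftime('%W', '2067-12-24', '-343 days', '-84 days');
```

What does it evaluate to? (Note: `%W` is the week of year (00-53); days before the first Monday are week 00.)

42

First apply '-343 days', '-84 days': 2067-12-24 → 2066-10-23.
2066-10-23 is a Saturday. SQLite's %W counts Mondays since the year started; the result is 42.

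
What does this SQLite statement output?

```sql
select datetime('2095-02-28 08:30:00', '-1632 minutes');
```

2095-02-27 05:18:00

1632 minutes = 27h 12m; -1632 minutes from 2095-02-28 08:30:00 is 2095-02-27 05:18:00 (crosses midnight).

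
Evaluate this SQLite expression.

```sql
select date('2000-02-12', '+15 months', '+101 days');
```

Adding +15 months to 2000-02-12 gives 2001-05-12.
Applying '+101 days' to 2001-05-12: counting 101 days forward gives 2001-08-21.

2001-08-21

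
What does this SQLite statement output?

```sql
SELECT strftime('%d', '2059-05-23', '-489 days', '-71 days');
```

First apply '-489 days', '-71 days': 2059-05-23 → 2057-11-09.
`%d` extracts the 2-digit day of month: 09.

09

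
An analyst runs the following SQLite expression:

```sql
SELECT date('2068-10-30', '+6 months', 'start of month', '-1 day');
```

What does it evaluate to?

Adding +6 months to 2068-10-30 gives 2069-04-30.
`start of month` rewinds 2069-04-30 to 2069-04-01.
Going back 1 day from 2069-04-01 reaches 2069-03-31 (last day of March, 31 days).

2069-03-31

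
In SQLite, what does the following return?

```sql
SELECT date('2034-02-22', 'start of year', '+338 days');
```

`start of year` rewinds 2034-02-22 to 2034-01-01.
Applying '+338 days' to 2034-01-01: counting 338 days forward gives 2034-12-05.

2034-12-05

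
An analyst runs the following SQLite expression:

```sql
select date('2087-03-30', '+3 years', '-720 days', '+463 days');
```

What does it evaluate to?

2089-07-16

Adding +3 years to 2087-03-30 gives 2090-03-30.
Applying '-720 days' to 2090-03-30: counting 720 days back gives 2088-04-09.
Applying '+463 days' to 2088-04-09: counting 463 days forward gives 2089-07-16.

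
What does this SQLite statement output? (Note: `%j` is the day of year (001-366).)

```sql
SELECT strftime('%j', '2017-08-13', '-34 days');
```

191

First apply '-34 days': 2017-08-13 → 2017-07-10.
Day-of-year for 2017-07-10: days since 2017-01-01 inclusive = 191, zero-padded to 191.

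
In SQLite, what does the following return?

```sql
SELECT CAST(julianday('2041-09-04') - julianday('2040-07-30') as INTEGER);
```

1 day remains in July 2040 after the 30th (31 − 30).
Full months from August 2040 through August 2041 contribute their day counts.
Then 4 days into September 2041.
Total: 1 + 31 + 30 + 31 + 30 + 31 + 31 + 28 + 31 + 30 + 31 + 30 + 31 + 31 + 4 = 401.

401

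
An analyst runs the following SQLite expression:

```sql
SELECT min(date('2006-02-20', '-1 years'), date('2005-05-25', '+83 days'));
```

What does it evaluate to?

2005-02-20

date('2006-02-20', '-1 years') → 2005-02-20.
date('2005-05-25', '+83 days') → 2005-08-16.
Earlier of the two is 2005-02-20.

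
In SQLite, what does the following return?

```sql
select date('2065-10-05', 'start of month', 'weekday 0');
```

2065-10-04

`start of month` rewinds 2065-10-05 to 2065-10-01.
`weekday 0` advances to the next Sunday; 2065-10-01 is a Thursday, so it moves forward to 2065-10-04.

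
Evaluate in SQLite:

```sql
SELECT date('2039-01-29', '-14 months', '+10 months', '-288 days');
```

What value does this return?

2037-12-15

Adding -14 months to 2039-01-29 gives 2037-11-29.
Adding +10 months to 2037-11-29 gives 2038-09-29.
Applying '-288 days' to 2038-09-29: counting 288 days back gives 2037-12-15.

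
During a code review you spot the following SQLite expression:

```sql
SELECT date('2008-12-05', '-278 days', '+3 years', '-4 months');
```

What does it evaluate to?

Applying '-278 days' to 2008-12-05: counting 278 days back gives 2008-03-02.
Adding +3 years to 2008-03-02 gives 2011-03-02.
Adding -4 months to 2011-03-02 gives 2010-11-02.

2010-11-02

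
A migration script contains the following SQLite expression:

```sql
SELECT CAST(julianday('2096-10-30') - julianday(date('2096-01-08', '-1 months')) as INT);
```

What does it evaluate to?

Adding -1 month to 2096-01-08 gives 2095-12-08.
23 days remain in December 2095 after the 8th (31 − 8).
Full months from January 2096 through September 2096 contribute their day counts.
Then 30 days into October 2096.
Total: 23 + 31 + 29 + 31 + 30 + 31 + 30 + 31 + 31 + 30 + 30 = 327.

327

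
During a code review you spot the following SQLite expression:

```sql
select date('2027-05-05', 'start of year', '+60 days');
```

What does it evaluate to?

`start of year` rewinds 2027-05-05 to 2027-01-01.
Applying '+60 days' to 2027-01-01: counting 60 days forward gives 2027-03-02.

2027-03-02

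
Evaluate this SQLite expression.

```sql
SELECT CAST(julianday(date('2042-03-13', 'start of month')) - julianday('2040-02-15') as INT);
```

`start of month` rewinds 2042-03-13 to 2042-03-01.
14 days remain in February 2040 after the 15th (29 − 15).
Full months from March 2040 through February 2042 contribute their day counts.
Then 1 day into March 2042.
Total: 14 + 31 + 30 + 31 + 30 + 31 + 31 + 30 + 31 + 30 + 31 + 31 + 28 + 31 + 30 + 31 + 30 + 31 + 31 + 30 + 31 + 30 + 31 + 31 + 28 + 1 = 745.

745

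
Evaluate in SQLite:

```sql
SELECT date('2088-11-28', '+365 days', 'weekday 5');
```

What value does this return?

2089-12-02

Applying '+365 days' to 2088-11-28: counting 365 days forward gives 2089-11-28.
`weekday 5` advances to the next Friday; 2089-11-28 is a Monday, so it moves forward to 2089-12-02.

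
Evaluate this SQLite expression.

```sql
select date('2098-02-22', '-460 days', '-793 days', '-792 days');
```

Applying '-460 days' to 2098-02-22: counting 460 days back gives 2096-11-19.
Applying '-793 days' to 2096-11-19: counting 793 days back gives 2094-09-18.
Applying '-792 days' to 2094-09-18: counting 792 days back gives 2092-07-18.

2092-07-18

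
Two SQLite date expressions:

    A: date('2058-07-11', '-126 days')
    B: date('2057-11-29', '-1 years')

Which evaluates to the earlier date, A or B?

B

A = 2058-03-07.
B = 2056-11-29.
B is earlier.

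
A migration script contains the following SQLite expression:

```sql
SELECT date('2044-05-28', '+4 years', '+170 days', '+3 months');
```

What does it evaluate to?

Adding +4 years to 2044-05-28 gives 2048-05-28.
Applying '+170 days' to 2048-05-28: counting 170 days forward gives 2048-11-14.
Adding +3 months to 2048-11-14 gives 2049-02-14.

2049-02-14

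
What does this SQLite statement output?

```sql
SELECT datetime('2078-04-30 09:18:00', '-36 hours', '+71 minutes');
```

2078-04-28 22:29:00

-36 hours from 2078-04-30 09:18:00 is 2078-04-28 21:18:00 (crosses midnight).
71 minutes = 1h 11m; +71 minutes from 2078-04-28 21:18:00 is 2078-04-28 22:29:00.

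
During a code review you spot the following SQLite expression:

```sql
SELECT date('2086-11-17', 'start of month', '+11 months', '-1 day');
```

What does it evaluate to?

2087-09-30

`start of month` rewinds 2086-11-17 to 2086-11-01.
Adding +11 months to 2086-11-01 gives 2087-10-01.
Going back 1 day from 2087-10-01 reaches 2087-09-30 (last day of September, 30 days).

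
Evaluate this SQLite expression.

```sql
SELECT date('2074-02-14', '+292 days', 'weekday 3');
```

Applying '+292 days' to 2074-02-14: counting 292 days forward gives 2074-12-03.
`weekday 3` advances to the next Wednesday; 2074-12-03 is a Monday, so it moves forward to 2074-12-05.

2074-12-05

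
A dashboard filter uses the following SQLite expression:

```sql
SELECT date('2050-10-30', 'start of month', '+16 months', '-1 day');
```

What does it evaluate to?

2052-01-31

`start of month` rewinds 2050-10-30 to 2050-10-01.
Adding +16 months to 2050-10-01 gives 2052-02-01.
Going back 1 day from 2052-02-01 reaches 2052-01-31 (last day of January, 31 days).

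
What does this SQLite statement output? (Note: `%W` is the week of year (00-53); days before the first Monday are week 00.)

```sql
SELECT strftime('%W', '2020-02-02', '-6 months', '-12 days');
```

First apply '-6 months', '-12 days': 2020-02-02 → 2019-07-21.
2019-07-21 is a Sunday. SQLite's %W counts Mondays since the year started; the result is 28.

28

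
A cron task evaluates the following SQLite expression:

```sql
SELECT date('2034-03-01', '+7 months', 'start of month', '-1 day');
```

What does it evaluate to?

2034-09-30

Adding +7 months to 2034-03-01 gives 2034-10-01.
`start of month` rewinds 2034-10-01 to 2034-10-01.
Going back 1 day from 2034-10-01 reaches 2034-09-30 (last day of September, 30 days).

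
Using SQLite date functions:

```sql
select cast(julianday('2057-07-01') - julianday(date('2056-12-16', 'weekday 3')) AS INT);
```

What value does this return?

`weekday 3` advances to the next Wednesday; 2056-12-16 is a Saturday, so it moves forward to 2056-12-20.
11 days remain in December 2056 after the 20th (31 − 20).
Full months from January 2057 through June 2057 contribute their day counts.
Then 1 day into July 2057.
Total: 11 + 31 + 28 + 31 + 30 + 31 + 30 + 1 = 193.

193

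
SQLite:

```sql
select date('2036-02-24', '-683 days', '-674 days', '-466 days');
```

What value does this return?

2031-02-27

Applying '-683 days' to 2036-02-24: counting 683 days back gives 2034-04-12.
Applying '-674 days' to 2034-04-12: counting 674 days back gives 2032-06-07.
Applying '-466 days' to 2032-06-07: counting 466 days back gives 2031-02-27.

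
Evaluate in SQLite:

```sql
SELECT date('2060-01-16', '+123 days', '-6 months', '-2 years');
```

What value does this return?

2057-11-18

Applying '+123 days' to 2060-01-16: counting 123 days forward gives 2060-05-18.
Adding -6 months to 2060-05-18 gives 2059-11-18.
Adding -2 years to 2059-11-18 gives 2057-11-18.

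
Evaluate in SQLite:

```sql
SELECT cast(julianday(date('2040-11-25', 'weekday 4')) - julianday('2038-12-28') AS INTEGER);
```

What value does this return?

702

`weekday 4` advances to the next Thursday; 2040-11-25 is a Sunday, so it moves forward to 2040-11-29.
3 days remain in December 2038 after the 28th (31 − 28).
Full months from January 2039 through October 2040 contribute their day counts.
Then 29 days into November 2040.
Total: 3 + 31 + 28 + 31 + 30 + 31 + 30 + 31 + 31 + 30 + 31 + 30 + 31 + 31 + 29 + 31 + 30 + 31 + 30 + 31 + 31 + 30 + 31 + 29 = 702.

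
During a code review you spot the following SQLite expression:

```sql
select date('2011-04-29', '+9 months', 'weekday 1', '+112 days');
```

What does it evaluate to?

2012-05-21

Adding +9 months to 2011-04-29 gives 2012-01-29.
`weekday 1` advances to the next Monday; 2012-01-29 is a Sunday, so it moves forward to 2012-01-30.
Applying '+112 days' to 2012-01-30: counting 112 days forward gives 2012-05-21.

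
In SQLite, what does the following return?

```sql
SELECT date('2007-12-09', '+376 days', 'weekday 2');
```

Applying '+376 days' to 2007-12-09: counting 376 days forward gives 2008-12-19.
`weekday 2` advances to the next Tuesday; 2008-12-19 is a Friday, so it moves forward to 2008-12-23.

2008-12-23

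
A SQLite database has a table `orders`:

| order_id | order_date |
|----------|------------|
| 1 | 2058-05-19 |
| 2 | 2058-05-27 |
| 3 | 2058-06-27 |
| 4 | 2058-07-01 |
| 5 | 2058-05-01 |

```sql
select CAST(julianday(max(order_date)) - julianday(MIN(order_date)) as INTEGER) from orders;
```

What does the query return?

MIN = 2058-05-01, MAX = 2058-07-01.
30 days remain in May 2058 after the 1st (31 − 1).
June 2058: 30 days.
Then 1 day into July 2058.
Total: 30 + 30 + 1 = 61.

61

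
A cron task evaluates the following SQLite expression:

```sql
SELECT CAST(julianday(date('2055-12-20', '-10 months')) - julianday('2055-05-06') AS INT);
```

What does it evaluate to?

Adding -10 months to 2055-12-20 gives 2055-02-20.
8 days remain in February 2055 after the 20th (28 − 20).
March 2055: 31 days.
April 2055: 30 days.
Then 6 days into May 2055.
Total: 8 + 31 + 30 + 6 = 75.
The subtraction is earlier − later, so the result is −75 → -75.

-75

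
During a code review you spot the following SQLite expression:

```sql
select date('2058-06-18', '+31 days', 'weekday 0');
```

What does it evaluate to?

2058-07-21

June 2058 has 30 days; 12 remain after the 18th, so 13 days reach 2058-07-01.
Advancing 18 more days within July lands on 2058-07-19.
`weekday 0` advances to the next Sunday; 2058-07-19 is a Friday, so it moves forward to 2058-07-21.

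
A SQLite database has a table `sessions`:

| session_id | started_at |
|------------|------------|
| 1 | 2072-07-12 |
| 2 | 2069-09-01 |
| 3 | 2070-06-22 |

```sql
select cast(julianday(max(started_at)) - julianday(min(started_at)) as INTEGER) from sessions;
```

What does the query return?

MIN = 2069-09-01, MAX = 2072-07-12.
29 days remain in September 2069 after the 1st (30 − 1).
Full months from October 2069 through June 2072 contribute their day counts.
Then 12 days into July 2072.
Total: 29 + 31 + 30 + 31 + 31 + 28 + 31 + 30 + 31 + 30 + 31 + 31 + 30 + 31 + 30 + 31 + 31 + 28 + 31 + 30 + 31 + 30 + 31 + 31 + 30 + 31 + 30 + 31 + 31 + 29 + 31 + 30 + 31 + 30 + 12 = 1045.

1045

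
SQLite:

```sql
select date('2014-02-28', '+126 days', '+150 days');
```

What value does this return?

Applying '+126 days' to 2014-02-28: counting 126 days forward gives 2014-07-04.
Applying '+150 days' to 2014-07-04: counting 150 days forward gives 2014-12-01.

2014-12-01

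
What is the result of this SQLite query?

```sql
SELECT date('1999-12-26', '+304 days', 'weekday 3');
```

Applying '+304 days' to 1999-12-26: counting 304 days forward gives 2000-10-25.
`weekday 3` advances to the next Wednesday; 2000-10-25 is already a Wednesday, so it stays at 2000-10-25.

2000-10-25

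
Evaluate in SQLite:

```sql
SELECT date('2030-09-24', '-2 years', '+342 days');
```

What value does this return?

Adding -2 years to 2030-09-24 gives 2028-09-24.
Applying '+342 days' to 2028-09-24: counting 342 days forward gives 2029-09-01.

2029-09-01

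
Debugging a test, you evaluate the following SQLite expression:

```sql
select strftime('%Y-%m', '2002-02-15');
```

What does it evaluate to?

2002-02

`%Y-%m` extracts the year-month: 2002-02.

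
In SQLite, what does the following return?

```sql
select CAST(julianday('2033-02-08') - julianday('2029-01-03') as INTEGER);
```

1497

28 days remain in January 2029 after the 3rd (31 − 3).
Full months from February 2029 through January 2033 contribute their day counts.
Then 8 days into February 2033.
Total: 28 + 28 + 31 + 30 + 31 + 30 + 31 + 31 + 30 + 31 + 30 + 31 + 31 + 28 + 31 + 30 + 31 + 30 + 31 + 31 + 30 + 31 + 30 + 31 + 31 + 28 + 31 + 30 + 31 + 30 + 31 + 31 + 30 + 31 + 30 + 31 + 31 + 29 + 31 + 30 + 31 + 30 + 31 + 31 + 30 + 31 + 30 + 31 + 31 + 8 = 1497.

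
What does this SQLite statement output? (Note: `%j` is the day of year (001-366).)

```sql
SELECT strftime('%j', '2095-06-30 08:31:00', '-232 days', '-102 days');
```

First apply '-232 days', '-102 days': 2095-06-30 08:31:00 → 2094-07-31 08:31:00.
Day-of-year for 2094-07-31: days since 2094-01-01 inclusive = 212, zero-padded to 212.

212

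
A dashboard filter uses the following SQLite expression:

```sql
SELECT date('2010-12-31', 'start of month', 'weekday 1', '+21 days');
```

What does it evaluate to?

2010-12-27

`start of month` rewinds 2010-12-31 to 2010-12-01.
`weekday 1` advances to the next Monday; 2010-12-01 is a Wednesday, so it moves forward to 2010-12-06.
Advancing 21 more days within December lands on 2010-12-27.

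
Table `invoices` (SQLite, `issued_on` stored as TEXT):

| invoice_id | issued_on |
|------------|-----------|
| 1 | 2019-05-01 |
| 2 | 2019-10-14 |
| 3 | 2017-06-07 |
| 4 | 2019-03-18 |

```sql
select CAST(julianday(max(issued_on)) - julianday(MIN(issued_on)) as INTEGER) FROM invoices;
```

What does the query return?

859

MIN = 2017-06-07, MAX = 2019-10-14.
23 days remain in June 2017 after the 7th (30 − 7).
Full months from July 2017 through September 2019 contribute their day counts.
Then 14 days into October 2019.
Total: 23 + 31 + 31 + 30 + 31 + 30 + 31 + 31 + 28 + 31 + 30 + 31 + 30 + 31 + 31 + 30 + 31 + 30 + 31 + 31 + 28 + 31 + 30 + 31 + 30 + 31 + 31 + 30 + 14 = 859.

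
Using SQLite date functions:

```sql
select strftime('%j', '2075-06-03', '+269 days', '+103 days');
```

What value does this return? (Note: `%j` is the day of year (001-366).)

First apply '+269 days', '+103 days': 2075-06-03 → 2076-06-09.
Day-of-year for 2076-06-09: days since 2076-01-01 inclusive = 161, zero-padded to 161.

161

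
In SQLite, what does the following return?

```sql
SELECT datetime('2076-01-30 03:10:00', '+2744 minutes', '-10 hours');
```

2744 minutes = 45h 44m; +2744 minutes from 2076-01-30 03:10:00 is 2076-02-01 00:54:00 (crosses midnight).
-10 hours from 2076-02-01 00:54:00 is 2076-01-31 14:54:00 (crosses midnight).

2076-01-31 14:54:00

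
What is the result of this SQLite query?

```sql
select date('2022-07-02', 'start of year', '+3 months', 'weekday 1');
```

`start of year` rewinds 2022-07-02 to 2022-01-01.
Adding +3 months to 2022-01-01 gives 2022-04-01.
`weekday 1` advances to the next Monday; 2022-04-01 is a Friday, so it moves forward to 2022-04-04.

2022-04-04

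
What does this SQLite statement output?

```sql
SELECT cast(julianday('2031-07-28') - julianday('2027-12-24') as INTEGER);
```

7 days remain in December 2027 after the 24th (31 − 24).
Full months from January 2028 through June 2031 contribute their day counts.
Then 28 days into July 2031.
Total: 7 + 31 + 29 + 31 + 30 + 31 + 30 + 31 + 31 + 30 + 31 + 30 + 31 + 31 + 28 + 31 + 30 + 31 + 30 + 31 + 31 + 30 + 31 + 30 + 31 + 31 + 28 + 31 + 30 + 31 + 30 + 31 + 31 + 30 + 31 + 30 + 31 + 31 + 28 + 31 + 30 + 31 + 30 + 28 = 1312.

1312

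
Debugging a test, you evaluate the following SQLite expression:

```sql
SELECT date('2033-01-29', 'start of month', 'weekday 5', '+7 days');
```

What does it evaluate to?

2033-01-14

`start of month` rewinds 2033-01-29 to 2033-01-01.
`weekday 5` advances to the next Friday; 2033-01-01 is a Saturday, so it moves forward to 2033-01-07.
Advancing 7 more days within January lands on 2033-01-14.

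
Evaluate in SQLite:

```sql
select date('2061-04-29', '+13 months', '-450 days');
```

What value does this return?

Adding +13 months to 2061-04-29 gives 2062-05-29.
Applying '-450 days' to 2062-05-29: counting 450 days back gives 2061-03-05.

2061-03-05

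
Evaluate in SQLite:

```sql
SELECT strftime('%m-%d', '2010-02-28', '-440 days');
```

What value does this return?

12-15

First apply '-440 days': 2010-02-28 → 2008-12-15.
`%m-%d` extracts the month-day: 12-15.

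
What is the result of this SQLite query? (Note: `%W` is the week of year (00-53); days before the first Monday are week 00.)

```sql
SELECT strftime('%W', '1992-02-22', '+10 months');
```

First apply '+10 months': 1992-02-22 → 1992-12-22.
1992-12-22 is a Tuesday. SQLite's %W counts Mondays since the year started; the result is 51.

51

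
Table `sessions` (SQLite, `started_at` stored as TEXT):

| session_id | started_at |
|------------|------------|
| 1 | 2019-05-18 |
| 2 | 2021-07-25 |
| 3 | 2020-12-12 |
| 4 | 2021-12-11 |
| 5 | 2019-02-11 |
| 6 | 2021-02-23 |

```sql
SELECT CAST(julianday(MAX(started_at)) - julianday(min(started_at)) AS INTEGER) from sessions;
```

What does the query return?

MIN = 2019-02-11, MAX = 2021-12-11.
17 days remain in February 2019 after the 11th (28 − 11).
Full months from March 2019 through November 2021 contribute their day counts.
Then 11 days into December 2021.
Total: 17 + 31 + 30 + 31 + 30 + 31 + 31 + 30 + 31 + 30 + 31 + 31 + 29 + 31 + 30 + 31 + 30 + 31 + 31 + 30 + 31 + 30 + 31 + 31 + 28 + 31 + 30 + 31 + 30 + 31 + 31 + 30 + 31 + 30 + 11 = 1034.

1034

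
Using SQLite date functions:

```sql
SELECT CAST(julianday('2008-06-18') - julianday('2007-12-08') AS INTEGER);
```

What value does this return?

23 days remain in December 2007 after the 8th (31 − 8).
January 2008: 31 days.
February 2008: 29 days (leap year).
March 2008: 31 days.
April 2008: 30 days.
May 2008: 31 days.
Then 18 days into June 2008.
Total: 23 + 31 + 29 + 31 + 30 + 31 + 18 = 193.

193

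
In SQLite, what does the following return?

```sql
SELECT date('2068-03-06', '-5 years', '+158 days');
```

2063-08-11

Adding -5 years to 2068-03-06 gives 2063-03-06.
Applying '+158 days' to 2063-03-06: counting 158 days forward gives 2063-08-11.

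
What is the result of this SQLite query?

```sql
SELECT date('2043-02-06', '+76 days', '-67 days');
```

Applying '+76 days' to 2043-02-06: counting 76 days forward gives 2043-04-23.
Applying '-67 days' to 2043-04-23: counting 67 days back gives 2043-02-15.

2043-02-15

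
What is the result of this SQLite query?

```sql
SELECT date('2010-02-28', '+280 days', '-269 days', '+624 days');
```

Applying '+280 days' to 2010-02-28: counting 280 days forward gives 2010-12-05.
Applying '-269 days' to 2010-12-05: counting 269 days back gives 2010-03-11.
Applying '+624 days' to 2010-03-11: counting 624 days forward gives 2011-11-25.

2011-11-25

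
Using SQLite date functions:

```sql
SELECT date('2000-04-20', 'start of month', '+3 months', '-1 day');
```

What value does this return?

2000-06-30

`start of month` rewinds 2000-04-20 to 2000-04-01.
Adding +3 months to 2000-04-01 gives 2000-07-01.
Going back 1 day from 2000-07-01 reaches 2000-06-30 (last day of June, 30 days).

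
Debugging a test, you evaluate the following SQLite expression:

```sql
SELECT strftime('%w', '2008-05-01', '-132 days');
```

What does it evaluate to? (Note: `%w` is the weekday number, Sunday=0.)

5

First apply '-132 days': 2008-05-01 → 2007-12-21.
2007-12-21 is a Friday; with Sunday=0 that is 5.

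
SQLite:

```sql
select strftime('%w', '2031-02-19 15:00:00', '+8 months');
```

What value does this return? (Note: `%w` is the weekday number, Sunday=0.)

0

First apply '+8 months': 2031-02-19 15:00:00 → 2031-10-19 15:00:00.
2031-10-19 is a Sunday; with Sunday=0 that is 0.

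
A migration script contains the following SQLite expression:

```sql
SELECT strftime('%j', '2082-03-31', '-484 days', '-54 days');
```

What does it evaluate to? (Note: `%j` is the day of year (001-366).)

283

First apply '-484 days', '-54 days': 2082-03-31 → 2080-10-09.
Day-of-year for 2080-10-09: days since 2080-01-01 inclusive = 283, zero-padded to 283.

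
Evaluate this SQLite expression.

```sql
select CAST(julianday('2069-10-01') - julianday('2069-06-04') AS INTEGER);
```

119

26 days remain in June 2069 after the 4th (30 − 4).
July 2069: 31 days.
August 2069: 31 days.
September 2069: 30 days.
Then 1 day into October 2069.
Total: 26 + 31 + 31 + 30 + 1 = 119.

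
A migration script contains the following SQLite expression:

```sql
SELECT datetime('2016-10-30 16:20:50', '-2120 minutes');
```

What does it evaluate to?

2016-10-29 05:00:50

2120 minutes = 35h 20m; -2120 minutes from 2016-10-30 16:20:50 is 2016-10-29 05:00:50 (crosses midnight).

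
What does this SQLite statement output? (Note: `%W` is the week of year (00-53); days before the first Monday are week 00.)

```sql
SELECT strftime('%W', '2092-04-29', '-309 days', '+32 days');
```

First apply '-309 days', '+32 days': 2092-04-29 → 2091-07-27.
2091-07-27 is a Friday. SQLite's %W counts Mondays since the year started; the result is 30.

30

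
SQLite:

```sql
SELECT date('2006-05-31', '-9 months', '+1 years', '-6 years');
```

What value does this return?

Adding -9 months to 2006-05-31 gives 2005-08-31.
Adding +1 year to 2005-08-31 gives 2006-08-31.
Adding -6 years to 2006-08-31 gives 2000-08-31.

2000-08-31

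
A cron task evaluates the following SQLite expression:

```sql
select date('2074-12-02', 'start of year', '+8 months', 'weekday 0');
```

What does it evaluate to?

2074-09-02

`start of year` rewinds 2074-12-02 to 2074-01-01.
Adding +8 months to 2074-01-01 gives 2074-09-01.
`weekday 0` advances to the next Sunday; 2074-09-01 is a Saturday, so it moves forward to 2074-09-02.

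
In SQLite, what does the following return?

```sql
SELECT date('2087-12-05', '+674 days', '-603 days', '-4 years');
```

2084-02-14

Applying '+674 days' to 2087-12-05: counting 674 days forward gives 2089-10-09.
Applying '-603 days' to 2089-10-09: counting 603 days back gives 2088-02-14.
Adding -4 years to 2088-02-14 gives 2084-02-14.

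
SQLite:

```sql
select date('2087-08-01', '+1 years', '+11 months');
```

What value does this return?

Adding +1 year to 2087-08-01 gives 2088-08-01.
Adding +11 months to 2088-08-01 gives 2089-07-01.

2089-07-01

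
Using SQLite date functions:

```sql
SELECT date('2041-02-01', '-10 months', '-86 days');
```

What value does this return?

2040-01-06

Adding -10 months to 2041-02-01 gives 2040-04-01.
Applying '-86 days' to 2040-04-01: counting 86 days back gives 2040-01-06.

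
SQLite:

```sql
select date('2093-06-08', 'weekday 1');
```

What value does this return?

2093-06-08

`weekday 1` advances to the next Monday; 2093-06-08 is already a Monday, so it stays at 2093-06-08.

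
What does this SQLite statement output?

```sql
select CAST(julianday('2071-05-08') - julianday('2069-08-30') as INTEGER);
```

616

1 day remains in August 2069 after the 30th (31 − 30).
Full months from September 2069 through April 2071 contribute their day counts.
Then 8 days into May 2071.
Total: 1 + 30 + 31 + 30 + 31 + 31 + 28 + 31 + 30 + 31 + 30 + 31 + 31 + 30 + 31 + 30 + 31 + 31 + 28 + 31 + 30 + 8 = 616.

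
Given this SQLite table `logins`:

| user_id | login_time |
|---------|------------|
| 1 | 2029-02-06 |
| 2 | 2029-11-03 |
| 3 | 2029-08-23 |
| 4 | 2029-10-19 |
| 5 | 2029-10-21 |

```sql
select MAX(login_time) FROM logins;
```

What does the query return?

2029-11-03

MAX over {2029-02-06, 2029-08-23, 2029-10-19, 2029-10-21, 2029-11-03}.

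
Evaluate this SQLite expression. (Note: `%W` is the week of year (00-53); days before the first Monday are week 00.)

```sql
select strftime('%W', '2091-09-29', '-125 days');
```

First apply '-125 days': 2091-09-29 → 2091-05-27.
2091-05-27 is a Sunday. SQLite's %W counts Mondays since the year started; the result is 21.

21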